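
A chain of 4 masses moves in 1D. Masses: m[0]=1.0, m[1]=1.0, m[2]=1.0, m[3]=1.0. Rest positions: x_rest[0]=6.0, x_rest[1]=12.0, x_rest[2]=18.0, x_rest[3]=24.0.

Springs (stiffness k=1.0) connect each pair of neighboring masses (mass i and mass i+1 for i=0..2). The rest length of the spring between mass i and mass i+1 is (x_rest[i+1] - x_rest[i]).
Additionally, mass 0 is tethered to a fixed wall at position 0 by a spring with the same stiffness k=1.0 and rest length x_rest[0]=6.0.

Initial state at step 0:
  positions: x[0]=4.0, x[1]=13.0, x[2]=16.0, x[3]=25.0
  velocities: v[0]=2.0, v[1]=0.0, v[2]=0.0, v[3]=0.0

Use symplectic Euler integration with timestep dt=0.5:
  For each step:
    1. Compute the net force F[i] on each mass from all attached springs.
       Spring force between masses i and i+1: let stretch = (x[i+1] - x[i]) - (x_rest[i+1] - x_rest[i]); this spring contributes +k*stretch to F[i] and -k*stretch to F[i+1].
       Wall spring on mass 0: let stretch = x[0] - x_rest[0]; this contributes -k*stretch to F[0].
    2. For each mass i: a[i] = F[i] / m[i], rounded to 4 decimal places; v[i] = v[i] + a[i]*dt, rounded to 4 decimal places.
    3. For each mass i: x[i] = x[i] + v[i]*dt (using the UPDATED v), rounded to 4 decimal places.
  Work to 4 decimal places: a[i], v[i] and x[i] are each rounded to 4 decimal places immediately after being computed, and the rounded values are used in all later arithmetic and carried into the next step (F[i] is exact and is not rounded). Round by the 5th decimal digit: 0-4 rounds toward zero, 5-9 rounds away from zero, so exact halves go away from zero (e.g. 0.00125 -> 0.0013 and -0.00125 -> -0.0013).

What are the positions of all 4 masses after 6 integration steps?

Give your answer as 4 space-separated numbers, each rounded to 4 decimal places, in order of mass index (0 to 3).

Answer: 4.8766 15.6402 17.0443 24.2468

Derivation:
Step 0: x=[4.0000 13.0000 16.0000 25.0000] v=[2.0000 0.0000 0.0000 0.0000]
Step 1: x=[6.2500 11.5000 17.5000 24.2500] v=[4.5000 -3.0000 3.0000 -1.5000]
Step 2: x=[8.2500 10.1875 19.1875 23.3125] v=[4.0000 -2.6250 3.3750 -1.8750]
Step 3: x=[8.6719 10.6407 19.6563 22.8438] v=[0.8438 0.9063 0.9375 -0.9375]
Step 4: x=[7.4180 12.8556 18.6680 23.0782] v=[-2.5078 4.4297 -1.9766 0.4688]
Step 5: x=[5.6690 15.1642 17.3292 23.7101] v=[-3.4980 4.6171 -2.6777 1.2637]
Step 6: x=[4.8766 15.6402 17.0443 24.2468] v=[-1.5849 0.9520 -0.5698 1.0733]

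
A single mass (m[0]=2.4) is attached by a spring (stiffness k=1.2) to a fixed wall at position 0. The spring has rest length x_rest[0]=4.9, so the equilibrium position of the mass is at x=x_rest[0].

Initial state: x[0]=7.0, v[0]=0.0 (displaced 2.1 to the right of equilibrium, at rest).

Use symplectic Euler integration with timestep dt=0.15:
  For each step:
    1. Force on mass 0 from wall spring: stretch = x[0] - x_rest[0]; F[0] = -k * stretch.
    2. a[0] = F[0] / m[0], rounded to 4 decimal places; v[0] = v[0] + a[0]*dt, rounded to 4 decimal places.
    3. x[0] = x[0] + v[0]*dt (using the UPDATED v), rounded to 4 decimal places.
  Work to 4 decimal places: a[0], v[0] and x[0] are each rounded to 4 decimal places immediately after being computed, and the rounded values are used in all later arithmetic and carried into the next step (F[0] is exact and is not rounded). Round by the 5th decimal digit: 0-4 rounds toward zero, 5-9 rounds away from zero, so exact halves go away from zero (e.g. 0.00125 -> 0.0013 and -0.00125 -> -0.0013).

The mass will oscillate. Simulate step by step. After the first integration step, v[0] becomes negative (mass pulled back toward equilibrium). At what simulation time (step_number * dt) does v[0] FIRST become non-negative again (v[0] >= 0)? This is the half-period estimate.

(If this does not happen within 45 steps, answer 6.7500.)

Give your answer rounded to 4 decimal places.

Step 0: x=[7.0000] v=[0.0000]
Step 1: x=[6.9764] v=[-0.1575]
Step 2: x=[6.9294] v=[-0.3132]
Step 3: x=[6.8596] v=[-0.4654]
Step 4: x=[6.7677] v=[-0.6124]
Step 5: x=[6.6548] v=[-0.7525]
Step 6: x=[6.5222] v=[-0.8841]
Step 7: x=[6.3713] v=[-1.0058]
Step 8: x=[6.2039] v=[-1.1162]
Step 9: x=[6.0218] v=[-1.2140]
Step 10: x=[5.8271] v=[-1.2981]
Step 11: x=[5.6220] v=[-1.3676]
Step 12: x=[5.4087] v=[-1.4218]
Step 13: x=[5.1897] v=[-1.4600]
Step 14: x=[4.9674] v=[-1.4817]
Step 15: x=[4.7444] v=[-1.4868]
Step 16: x=[4.5231] v=[-1.4751]
Step 17: x=[4.3061] v=[-1.4468]
Step 18: x=[4.0958] v=[-1.4023]
Step 19: x=[3.8945] v=[-1.3420]
Step 20: x=[3.7045] v=[-1.2666]
Step 21: x=[3.5280] v=[-1.1769]
Step 22: x=[3.3669] v=[-1.0740]
Step 23: x=[3.2231] v=[-0.9590]
Step 24: x=[3.0981] v=[-0.8332]
Step 25: x=[2.9934] v=[-0.6981]
Step 26: x=[2.9101] v=[-0.5551]
Step 27: x=[2.8492] v=[-0.4059]
Step 28: x=[2.8114] v=[-0.2521]
Step 29: x=[2.7971] v=[-0.0955]
Step 30: x=[2.8064] v=[0.0622]
First v>=0 after going negative at step 30, time=4.5000

Answer: 4.5000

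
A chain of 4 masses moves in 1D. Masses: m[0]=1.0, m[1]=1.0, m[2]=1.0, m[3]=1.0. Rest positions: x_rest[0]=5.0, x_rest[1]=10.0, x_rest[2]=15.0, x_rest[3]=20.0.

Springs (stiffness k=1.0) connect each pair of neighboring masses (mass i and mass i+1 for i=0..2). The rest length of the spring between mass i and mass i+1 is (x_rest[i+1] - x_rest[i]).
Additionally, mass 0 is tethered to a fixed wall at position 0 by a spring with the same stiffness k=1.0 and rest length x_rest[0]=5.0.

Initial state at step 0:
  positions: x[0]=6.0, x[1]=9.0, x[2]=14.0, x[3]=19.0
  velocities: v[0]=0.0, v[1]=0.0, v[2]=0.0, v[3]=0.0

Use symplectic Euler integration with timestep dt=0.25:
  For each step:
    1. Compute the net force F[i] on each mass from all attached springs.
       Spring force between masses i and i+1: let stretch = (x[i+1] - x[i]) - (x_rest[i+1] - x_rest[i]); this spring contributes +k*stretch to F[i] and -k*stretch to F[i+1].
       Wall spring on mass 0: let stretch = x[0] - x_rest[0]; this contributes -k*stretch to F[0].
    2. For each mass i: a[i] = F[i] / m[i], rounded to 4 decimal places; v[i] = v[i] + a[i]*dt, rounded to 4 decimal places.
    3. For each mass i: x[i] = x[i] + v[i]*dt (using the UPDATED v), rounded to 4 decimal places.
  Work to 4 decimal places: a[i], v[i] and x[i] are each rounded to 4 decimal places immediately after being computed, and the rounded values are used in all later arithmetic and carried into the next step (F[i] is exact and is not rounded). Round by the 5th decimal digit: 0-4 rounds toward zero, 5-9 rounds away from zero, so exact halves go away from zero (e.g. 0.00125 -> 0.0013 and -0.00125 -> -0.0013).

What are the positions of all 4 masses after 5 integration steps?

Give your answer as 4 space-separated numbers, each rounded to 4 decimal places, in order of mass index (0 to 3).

Step 0: x=[6.0000 9.0000 14.0000 19.0000] v=[0.0000 0.0000 0.0000 0.0000]
Step 1: x=[5.8125 9.1250 14.0000 19.0000] v=[-0.7500 0.5000 0.0000 0.0000]
Step 2: x=[5.4688 9.3477 14.0078 19.0000] v=[-1.3750 0.8906 0.0313 0.0000]
Step 3: x=[5.0257 9.6192 14.0364 19.0005] v=[-1.7725 1.0859 0.1143 0.0020]
Step 4: x=[4.5556 9.8797 14.0992 19.0033] v=[-1.8806 1.0418 0.2510 0.0110]
Step 5: x=[4.1335 10.0711 14.2048 19.0121] v=[-1.6885 0.7657 0.4222 0.0350]

Answer: 4.1335 10.0711 14.2048 19.0121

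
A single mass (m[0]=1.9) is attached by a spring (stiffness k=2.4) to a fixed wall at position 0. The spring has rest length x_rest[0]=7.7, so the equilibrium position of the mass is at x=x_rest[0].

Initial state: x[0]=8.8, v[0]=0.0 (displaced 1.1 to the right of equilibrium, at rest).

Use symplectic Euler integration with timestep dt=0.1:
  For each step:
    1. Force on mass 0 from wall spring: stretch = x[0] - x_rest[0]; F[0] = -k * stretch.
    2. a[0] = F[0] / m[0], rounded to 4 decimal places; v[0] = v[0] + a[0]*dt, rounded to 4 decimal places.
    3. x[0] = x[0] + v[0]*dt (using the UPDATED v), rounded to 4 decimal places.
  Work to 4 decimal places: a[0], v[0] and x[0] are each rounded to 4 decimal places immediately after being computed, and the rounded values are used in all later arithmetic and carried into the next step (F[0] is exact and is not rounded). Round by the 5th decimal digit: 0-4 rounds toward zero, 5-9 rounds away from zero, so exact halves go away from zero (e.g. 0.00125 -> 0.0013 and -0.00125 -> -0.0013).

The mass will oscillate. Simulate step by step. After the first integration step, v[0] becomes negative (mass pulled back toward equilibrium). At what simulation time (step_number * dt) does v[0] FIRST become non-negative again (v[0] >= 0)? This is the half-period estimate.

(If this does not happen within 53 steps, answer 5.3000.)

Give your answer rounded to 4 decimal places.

Answer: 2.8000

Derivation:
Step 0: x=[8.8000] v=[0.0000]
Step 1: x=[8.7861] v=[-0.1390]
Step 2: x=[8.7585] v=[-0.2762]
Step 3: x=[8.7175] v=[-0.4099]
Step 4: x=[8.6637] v=[-0.5384]
Step 5: x=[8.5977] v=[-0.6601]
Step 6: x=[8.5204] v=[-0.7735]
Step 7: x=[8.4327] v=[-0.8771]
Step 8: x=[8.3357] v=[-0.9697]
Step 9: x=[8.2307] v=[-1.0500]
Step 10: x=[8.1190] v=[-1.1170]
Step 11: x=[8.0020] v=[-1.1699]
Step 12: x=[7.8812] v=[-1.2081]
Step 13: x=[7.7581] v=[-1.2310]
Step 14: x=[7.6343] v=[-1.2383]
Step 15: x=[7.5113] v=[-1.2300]
Step 16: x=[7.3907] v=[-1.2062]
Step 17: x=[7.2740] v=[-1.1671]
Step 18: x=[7.1627] v=[-1.1133]
Step 19: x=[7.0582] v=[-1.0454]
Step 20: x=[6.9618] v=[-0.9643]
Step 21: x=[6.8747] v=[-0.8711]
Step 22: x=[6.7980] v=[-0.7669]
Step 23: x=[6.7327] v=[-0.6530]
Step 24: x=[6.6796] v=[-0.5308]
Step 25: x=[6.6394] v=[-0.4019]
Step 26: x=[6.6126] v=[-0.2679]
Step 27: x=[6.5996] v=[-0.1305]
Step 28: x=[6.6005] v=[0.0085]
First v>=0 after going negative at step 28, time=2.8000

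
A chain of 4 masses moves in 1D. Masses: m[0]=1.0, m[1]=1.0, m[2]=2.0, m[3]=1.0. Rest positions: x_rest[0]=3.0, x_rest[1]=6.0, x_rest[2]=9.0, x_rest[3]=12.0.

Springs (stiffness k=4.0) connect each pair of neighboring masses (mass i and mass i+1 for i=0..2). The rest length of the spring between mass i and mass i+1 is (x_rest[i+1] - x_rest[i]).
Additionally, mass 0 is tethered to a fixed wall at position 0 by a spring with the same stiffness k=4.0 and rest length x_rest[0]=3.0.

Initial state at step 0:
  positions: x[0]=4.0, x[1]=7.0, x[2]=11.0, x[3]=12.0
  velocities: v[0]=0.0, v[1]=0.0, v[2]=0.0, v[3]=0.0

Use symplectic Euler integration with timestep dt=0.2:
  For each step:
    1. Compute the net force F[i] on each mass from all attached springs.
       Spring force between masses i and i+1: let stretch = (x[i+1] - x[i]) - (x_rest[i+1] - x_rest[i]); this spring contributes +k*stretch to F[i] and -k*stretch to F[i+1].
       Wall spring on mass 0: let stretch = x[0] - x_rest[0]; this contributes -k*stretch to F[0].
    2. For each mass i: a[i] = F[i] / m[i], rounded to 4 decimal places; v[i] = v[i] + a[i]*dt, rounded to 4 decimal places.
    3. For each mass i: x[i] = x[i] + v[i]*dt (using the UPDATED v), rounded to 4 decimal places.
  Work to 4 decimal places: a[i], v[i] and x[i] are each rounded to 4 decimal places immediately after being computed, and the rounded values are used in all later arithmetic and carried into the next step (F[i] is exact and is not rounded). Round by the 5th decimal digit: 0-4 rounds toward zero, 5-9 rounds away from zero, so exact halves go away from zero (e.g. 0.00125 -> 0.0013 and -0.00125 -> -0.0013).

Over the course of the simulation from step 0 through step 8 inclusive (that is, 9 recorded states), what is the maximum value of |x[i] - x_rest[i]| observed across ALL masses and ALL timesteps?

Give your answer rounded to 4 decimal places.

Answer: 2.3331

Derivation:
Step 0: x=[4.0000 7.0000 11.0000 12.0000] v=[0.0000 0.0000 0.0000 0.0000]
Step 1: x=[3.8400 7.1600 10.7600 12.3200] v=[-0.8000 0.8000 -1.2000 1.6000]
Step 2: x=[3.5968 7.3648 10.3568 12.8704] v=[-1.2160 1.0240 -2.0160 2.7520]
Step 3: x=[3.3810 7.4454 9.9153 13.4986] v=[-1.0790 0.4032 -2.2074 3.1411]
Step 4: x=[3.2745 7.2709 9.5629 14.0335] v=[-0.5323 -0.8724 -1.7620 2.6745]
Step 5: x=[3.2835 6.8237 9.3848 14.3331] v=[0.0452 -2.2359 -0.8906 1.4980]
Step 6: x=[3.3336 6.2199 9.3977 14.3210] v=[0.2506 -3.0192 0.0643 -0.0606]
Step 7: x=[3.3122 5.6627 9.5502 14.0012] v=[-0.1072 -2.7860 0.7625 -1.5992]
Step 8: x=[3.1369 5.3514 9.7478 13.4492] v=[-0.8766 -1.5564 0.9879 -2.7600]
Max displacement = 2.3331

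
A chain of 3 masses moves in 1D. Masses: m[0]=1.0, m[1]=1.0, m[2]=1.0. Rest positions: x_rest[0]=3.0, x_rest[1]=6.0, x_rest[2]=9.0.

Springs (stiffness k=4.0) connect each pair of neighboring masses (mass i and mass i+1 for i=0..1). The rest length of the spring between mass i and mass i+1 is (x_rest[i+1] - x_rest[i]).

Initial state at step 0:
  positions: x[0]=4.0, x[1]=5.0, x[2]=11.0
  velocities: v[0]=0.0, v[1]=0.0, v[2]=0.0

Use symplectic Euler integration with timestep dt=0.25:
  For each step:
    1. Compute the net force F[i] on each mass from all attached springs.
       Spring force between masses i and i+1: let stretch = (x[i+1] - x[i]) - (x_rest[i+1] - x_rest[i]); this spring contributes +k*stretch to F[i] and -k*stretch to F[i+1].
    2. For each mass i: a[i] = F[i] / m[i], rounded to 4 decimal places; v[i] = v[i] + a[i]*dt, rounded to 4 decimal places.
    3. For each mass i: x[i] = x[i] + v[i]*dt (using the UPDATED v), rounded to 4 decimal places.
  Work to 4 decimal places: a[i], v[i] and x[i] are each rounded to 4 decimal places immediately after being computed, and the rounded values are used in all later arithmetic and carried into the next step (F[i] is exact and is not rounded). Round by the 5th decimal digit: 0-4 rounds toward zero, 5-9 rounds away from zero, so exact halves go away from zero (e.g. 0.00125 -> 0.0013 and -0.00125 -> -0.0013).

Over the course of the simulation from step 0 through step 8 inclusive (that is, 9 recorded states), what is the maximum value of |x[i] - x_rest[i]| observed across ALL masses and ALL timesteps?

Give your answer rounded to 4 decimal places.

Answer: 2.5156

Derivation:
Step 0: x=[4.0000 5.0000 11.0000] v=[0.0000 0.0000 0.0000]
Step 1: x=[3.5000 6.2500 10.2500] v=[-2.0000 5.0000 -3.0000]
Step 2: x=[2.9375 7.8125 9.2500] v=[-2.2500 6.2500 -4.0000]
Step 3: x=[2.8438 8.5156 8.6406] v=[-0.3750 2.8125 -2.4375]
Step 4: x=[3.4180 7.8320 8.7500] v=[2.2968 -2.7343 0.4375]
Step 5: x=[4.3457 6.2744 9.3799] v=[3.7108 -6.2303 2.5195]
Step 6: x=[5.0056 5.0110 9.9834] v=[2.6395 -5.0535 2.4140]
Step 7: x=[4.9168 4.9894 10.0938] v=[-0.3551 -0.0865 0.4416]
Step 8: x=[4.0962 6.2257 9.6781] v=[-3.2825 4.9453 -1.6628]
Max displacement = 2.5156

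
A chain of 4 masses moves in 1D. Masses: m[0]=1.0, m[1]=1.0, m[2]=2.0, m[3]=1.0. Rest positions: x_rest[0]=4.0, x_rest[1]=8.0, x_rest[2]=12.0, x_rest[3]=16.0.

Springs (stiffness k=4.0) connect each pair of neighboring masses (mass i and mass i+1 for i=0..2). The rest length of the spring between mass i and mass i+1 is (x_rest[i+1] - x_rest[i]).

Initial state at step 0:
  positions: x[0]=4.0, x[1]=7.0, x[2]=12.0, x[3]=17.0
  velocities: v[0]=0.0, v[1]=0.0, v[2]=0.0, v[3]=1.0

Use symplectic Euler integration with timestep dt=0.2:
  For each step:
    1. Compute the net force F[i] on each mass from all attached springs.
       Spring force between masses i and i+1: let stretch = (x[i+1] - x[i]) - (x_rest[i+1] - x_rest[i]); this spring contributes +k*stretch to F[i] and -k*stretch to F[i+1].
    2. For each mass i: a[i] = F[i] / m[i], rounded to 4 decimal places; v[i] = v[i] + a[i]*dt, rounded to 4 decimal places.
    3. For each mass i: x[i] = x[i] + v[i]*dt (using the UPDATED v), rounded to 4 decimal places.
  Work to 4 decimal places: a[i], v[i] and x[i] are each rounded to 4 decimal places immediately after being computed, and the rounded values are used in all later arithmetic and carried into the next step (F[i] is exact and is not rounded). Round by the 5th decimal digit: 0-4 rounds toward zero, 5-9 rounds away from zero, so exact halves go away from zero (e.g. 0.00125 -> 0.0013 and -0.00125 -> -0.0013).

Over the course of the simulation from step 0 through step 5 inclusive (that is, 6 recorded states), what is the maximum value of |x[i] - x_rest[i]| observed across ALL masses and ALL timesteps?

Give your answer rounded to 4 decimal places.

Step 0: x=[4.0000 7.0000 12.0000 17.0000] v=[0.0000 0.0000 0.0000 1.0000]
Step 1: x=[3.8400 7.3200 12.0000 17.0400] v=[-0.8000 1.6000 0.0000 0.2000]
Step 2: x=[3.5968 7.8320 12.0288 16.9136] v=[-1.2160 2.5600 0.1440 -0.6320]
Step 3: x=[3.3912 8.3379 12.1126 16.6456] v=[-1.0278 2.5293 0.4192 -1.3398]
Step 4: x=[3.3371 8.6562 12.2571 16.2924] v=[-0.2704 1.5917 0.7225 -1.7662]
Step 5: x=[3.4941 8.6996 12.4364 15.9335] v=[0.7849 0.2171 0.8963 -1.7944]
Max displacement = 1.0400

Answer: 1.0400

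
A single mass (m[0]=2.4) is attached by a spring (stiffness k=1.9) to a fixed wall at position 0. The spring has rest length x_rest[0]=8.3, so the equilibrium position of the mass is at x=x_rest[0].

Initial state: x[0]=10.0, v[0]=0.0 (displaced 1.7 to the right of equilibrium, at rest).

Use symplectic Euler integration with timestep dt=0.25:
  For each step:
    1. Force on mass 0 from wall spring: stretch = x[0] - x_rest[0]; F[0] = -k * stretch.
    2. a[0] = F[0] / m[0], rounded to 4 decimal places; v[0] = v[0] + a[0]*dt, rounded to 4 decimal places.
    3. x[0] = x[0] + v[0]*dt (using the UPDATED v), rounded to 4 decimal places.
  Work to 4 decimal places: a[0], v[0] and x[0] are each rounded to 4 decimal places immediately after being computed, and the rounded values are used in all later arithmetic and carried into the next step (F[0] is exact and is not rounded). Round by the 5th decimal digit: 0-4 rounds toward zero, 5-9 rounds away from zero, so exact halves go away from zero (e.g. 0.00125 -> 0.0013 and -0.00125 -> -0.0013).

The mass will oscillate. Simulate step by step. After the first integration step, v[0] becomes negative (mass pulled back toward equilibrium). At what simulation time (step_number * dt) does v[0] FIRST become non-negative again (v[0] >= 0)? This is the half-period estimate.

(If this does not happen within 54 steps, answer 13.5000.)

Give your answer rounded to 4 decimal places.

Step 0: x=[10.0000] v=[0.0000]
Step 1: x=[9.9159] v=[-0.3365]
Step 2: x=[9.7518] v=[-0.6563]
Step 3: x=[9.5159] v=[-0.9436]
Step 4: x=[9.2198] v=[-1.1843]
Step 5: x=[8.8782] v=[-1.3664]
Step 6: x=[8.5080] v=[-1.4808]
Step 7: x=[8.1275] v=[-1.5220]
Step 8: x=[7.7555] v=[-1.4879]
Step 9: x=[7.4105] v=[-1.3801]
Step 10: x=[7.1095] v=[-1.2041]
Step 11: x=[6.8674] v=[-0.9685]
Step 12: x=[6.6962] v=[-0.6850]
Step 13: x=[6.6043] v=[-0.3676]
Step 14: x=[6.5963] v=[-0.0320]
Step 15: x=[6.6726] v=[0.3052]
First v>=0 after going negative at step 15, time=3.7500

Answer: 3.7500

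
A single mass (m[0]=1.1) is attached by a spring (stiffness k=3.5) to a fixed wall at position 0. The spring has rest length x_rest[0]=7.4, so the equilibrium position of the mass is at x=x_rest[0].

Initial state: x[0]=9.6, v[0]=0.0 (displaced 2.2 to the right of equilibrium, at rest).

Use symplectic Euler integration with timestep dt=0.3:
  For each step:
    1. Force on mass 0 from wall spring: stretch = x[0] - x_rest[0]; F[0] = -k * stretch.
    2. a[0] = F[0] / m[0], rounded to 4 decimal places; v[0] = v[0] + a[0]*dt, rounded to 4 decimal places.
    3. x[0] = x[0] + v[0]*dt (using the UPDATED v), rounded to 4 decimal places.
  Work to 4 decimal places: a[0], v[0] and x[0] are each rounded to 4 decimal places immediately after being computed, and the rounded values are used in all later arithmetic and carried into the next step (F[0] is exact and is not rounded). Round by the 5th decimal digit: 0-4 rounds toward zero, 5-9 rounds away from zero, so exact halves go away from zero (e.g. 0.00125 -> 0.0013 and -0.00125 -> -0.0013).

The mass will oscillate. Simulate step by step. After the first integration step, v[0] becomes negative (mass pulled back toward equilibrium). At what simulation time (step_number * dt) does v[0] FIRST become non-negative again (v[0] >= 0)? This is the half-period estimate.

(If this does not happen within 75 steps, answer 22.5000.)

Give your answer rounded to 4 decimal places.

Step 0: x=[9.6000] v=[0.0000]
Step 1: x=[8.9700] v=[-2.1000]
Step 2: x=[7.8904] v=[-3.5987]
Step 3: x=[6.6704] v=[-4.0668]
Step 4: x=[5.6593] v=[-3.3704]
Step 5: x=[5.1467] v=[-1.7088]
Step 6: x=[5.2793] v=[0.4421]
First v>=0 after going negative at step 6, time=1.8000

Answer: 1.8000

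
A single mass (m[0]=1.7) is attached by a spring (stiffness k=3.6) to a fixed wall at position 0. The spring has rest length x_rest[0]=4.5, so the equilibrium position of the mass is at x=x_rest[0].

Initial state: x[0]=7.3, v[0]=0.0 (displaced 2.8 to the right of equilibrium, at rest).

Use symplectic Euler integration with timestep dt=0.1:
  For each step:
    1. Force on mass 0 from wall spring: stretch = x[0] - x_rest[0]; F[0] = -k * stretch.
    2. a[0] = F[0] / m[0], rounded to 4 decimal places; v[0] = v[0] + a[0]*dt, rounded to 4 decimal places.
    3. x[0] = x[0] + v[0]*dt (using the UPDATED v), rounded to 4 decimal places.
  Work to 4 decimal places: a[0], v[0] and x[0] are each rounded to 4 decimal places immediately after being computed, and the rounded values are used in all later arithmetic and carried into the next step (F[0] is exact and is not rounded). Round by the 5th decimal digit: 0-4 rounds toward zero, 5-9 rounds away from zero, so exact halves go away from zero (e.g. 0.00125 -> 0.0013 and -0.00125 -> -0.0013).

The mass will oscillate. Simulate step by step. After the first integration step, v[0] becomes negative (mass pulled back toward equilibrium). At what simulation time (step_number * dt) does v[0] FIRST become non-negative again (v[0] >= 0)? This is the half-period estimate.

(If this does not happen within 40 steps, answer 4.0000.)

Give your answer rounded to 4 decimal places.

Step 0: x=[7.3000] v=[0.0000]
Step 1: x=[7.2407] v=[-0.5929]
Step 2: x=[7.1234] v=[-1.1733]
Step 3: x=[6.9505] v=[-1.7288]
Step 4: x=[6.7257] v=[-2.2477]
Step 5: x=[6.4538] v=[-2.7190]
Step 6: x=[6.1405] v=[-3.1328]
Step 7: x=[5.7925] v=[-3.4802]
Step 8: x=[5.4171] v=[-3.7539]
Step 9: x=[5.0223] v=[-3.9481]
Step 10: x=[4.6164] v=[-4.0587]
Step 11: x=[4.2081] v=[-4.0834]
Step 12: x=[3.8059] v=[-4.0216]
Step 13: x=[3.4184] v=[-3.8746]
Step 14: x=[3.0538] v=[-3.6456]
Step 15: x=[2.7199] v=[-3.3394]
Step 16: x=[2.4237] v=[-2.9624]
Step 17: x=[2.1714] v=[-2.5227]
Step 18: x=[1.9684] v=[-2.0296]
Step 19: x=[1.8191] v=[-1.4935]
Step 20: x=[1.7265] v=[-0.9258]
Step 21: x=[1.6927] v=[-0.3385]
Step 22: x=[1.7183] v=[0.2560]
First v>=0 after going negative at step 22, time=2.2000

Answer: 2.2000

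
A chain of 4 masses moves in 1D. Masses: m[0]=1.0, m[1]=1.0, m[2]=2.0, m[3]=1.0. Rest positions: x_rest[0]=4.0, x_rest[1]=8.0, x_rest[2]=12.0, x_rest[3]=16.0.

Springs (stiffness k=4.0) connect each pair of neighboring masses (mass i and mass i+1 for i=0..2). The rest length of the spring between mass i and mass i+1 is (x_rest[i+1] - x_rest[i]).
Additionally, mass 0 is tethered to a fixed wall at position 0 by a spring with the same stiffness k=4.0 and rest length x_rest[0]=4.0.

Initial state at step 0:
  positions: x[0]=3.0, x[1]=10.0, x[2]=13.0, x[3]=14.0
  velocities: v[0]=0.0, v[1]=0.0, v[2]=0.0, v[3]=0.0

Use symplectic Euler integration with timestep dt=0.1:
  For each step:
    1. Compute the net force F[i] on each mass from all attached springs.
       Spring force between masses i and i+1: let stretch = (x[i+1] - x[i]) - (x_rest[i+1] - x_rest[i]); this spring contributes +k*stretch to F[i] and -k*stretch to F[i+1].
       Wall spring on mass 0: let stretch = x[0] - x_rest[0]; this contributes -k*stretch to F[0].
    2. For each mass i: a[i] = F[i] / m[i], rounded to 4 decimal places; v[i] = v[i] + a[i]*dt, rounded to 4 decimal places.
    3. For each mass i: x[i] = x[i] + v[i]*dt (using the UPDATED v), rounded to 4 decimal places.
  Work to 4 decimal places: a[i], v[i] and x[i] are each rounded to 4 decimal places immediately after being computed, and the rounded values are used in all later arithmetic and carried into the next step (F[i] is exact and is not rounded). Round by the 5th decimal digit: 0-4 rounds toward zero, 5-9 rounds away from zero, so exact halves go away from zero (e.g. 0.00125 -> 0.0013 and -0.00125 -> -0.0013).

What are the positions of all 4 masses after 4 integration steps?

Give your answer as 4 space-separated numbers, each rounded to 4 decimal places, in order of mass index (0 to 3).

Step 0: x=[3.0000 10.0000 13.0000 14.0000] v=[0.0000 0.0000 0.0000 0.0000]
Step 1: x=[3.1600 9.8400 12.9600 14.1200] v=[1.6000 -1.6000 -0.4000 1.2000]
Step 2: x=[3.4608 9.5376 12.8808 14.3536] v=[3.0080 -3.0240 -0.7920 2.3360]
Step 3: x=[3.8662 9.1259 12.7642 14.6883] v=[4.0544 -4.1174 -1.1661 3.3469]
Step 4: x=[4.3274 8.6493 12.6133 15.1060] v=[4.6118 -4.7660 -1.5089 4.1773]

Answer: 4.3274 8.6493 12.6133 15.1060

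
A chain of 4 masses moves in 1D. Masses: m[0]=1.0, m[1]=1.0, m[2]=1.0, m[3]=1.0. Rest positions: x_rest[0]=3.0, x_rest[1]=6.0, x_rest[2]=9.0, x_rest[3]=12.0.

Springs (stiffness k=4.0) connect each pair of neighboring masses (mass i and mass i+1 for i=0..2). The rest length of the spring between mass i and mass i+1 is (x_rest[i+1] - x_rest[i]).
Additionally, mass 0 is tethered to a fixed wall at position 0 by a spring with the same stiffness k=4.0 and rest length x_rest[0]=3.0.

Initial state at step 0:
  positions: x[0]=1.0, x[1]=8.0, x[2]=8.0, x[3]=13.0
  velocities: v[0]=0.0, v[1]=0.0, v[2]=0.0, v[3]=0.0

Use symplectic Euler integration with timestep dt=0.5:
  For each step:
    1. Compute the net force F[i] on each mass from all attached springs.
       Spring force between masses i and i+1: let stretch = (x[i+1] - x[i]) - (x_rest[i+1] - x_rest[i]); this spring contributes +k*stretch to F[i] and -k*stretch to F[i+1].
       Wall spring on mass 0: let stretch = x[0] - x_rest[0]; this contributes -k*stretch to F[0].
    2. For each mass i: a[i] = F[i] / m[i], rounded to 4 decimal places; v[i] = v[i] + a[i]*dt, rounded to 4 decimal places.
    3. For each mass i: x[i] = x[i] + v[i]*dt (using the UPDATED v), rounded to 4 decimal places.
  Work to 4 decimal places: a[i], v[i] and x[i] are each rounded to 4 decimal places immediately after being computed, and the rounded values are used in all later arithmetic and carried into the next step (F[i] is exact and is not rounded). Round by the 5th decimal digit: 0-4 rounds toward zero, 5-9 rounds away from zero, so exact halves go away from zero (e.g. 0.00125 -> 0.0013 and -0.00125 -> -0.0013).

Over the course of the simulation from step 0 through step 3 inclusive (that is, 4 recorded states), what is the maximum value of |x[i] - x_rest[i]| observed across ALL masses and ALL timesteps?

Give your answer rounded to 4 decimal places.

Step 0: x=[1.0000 8.0000 8.0000 13.0000] v=[0.0000 0.0000 0.0000 0.0000]
Step 1: x=[7.0000 1.0000 13.0000 11.0000] v=[12.0000 -14.0000 10.0000 -4.0000]
Step 2: x=[0.0000 12.0000 4.0000 14.0000] v=[-14.0000 22.0000 -18.0000 6.0000]
Step 3: x=[5.0000 3.0000 13.0000 10.0000] v=[10.0000 -18.0000 18.0000 -8.0000]
Max displacement = 6.0000

Answer: 6.0000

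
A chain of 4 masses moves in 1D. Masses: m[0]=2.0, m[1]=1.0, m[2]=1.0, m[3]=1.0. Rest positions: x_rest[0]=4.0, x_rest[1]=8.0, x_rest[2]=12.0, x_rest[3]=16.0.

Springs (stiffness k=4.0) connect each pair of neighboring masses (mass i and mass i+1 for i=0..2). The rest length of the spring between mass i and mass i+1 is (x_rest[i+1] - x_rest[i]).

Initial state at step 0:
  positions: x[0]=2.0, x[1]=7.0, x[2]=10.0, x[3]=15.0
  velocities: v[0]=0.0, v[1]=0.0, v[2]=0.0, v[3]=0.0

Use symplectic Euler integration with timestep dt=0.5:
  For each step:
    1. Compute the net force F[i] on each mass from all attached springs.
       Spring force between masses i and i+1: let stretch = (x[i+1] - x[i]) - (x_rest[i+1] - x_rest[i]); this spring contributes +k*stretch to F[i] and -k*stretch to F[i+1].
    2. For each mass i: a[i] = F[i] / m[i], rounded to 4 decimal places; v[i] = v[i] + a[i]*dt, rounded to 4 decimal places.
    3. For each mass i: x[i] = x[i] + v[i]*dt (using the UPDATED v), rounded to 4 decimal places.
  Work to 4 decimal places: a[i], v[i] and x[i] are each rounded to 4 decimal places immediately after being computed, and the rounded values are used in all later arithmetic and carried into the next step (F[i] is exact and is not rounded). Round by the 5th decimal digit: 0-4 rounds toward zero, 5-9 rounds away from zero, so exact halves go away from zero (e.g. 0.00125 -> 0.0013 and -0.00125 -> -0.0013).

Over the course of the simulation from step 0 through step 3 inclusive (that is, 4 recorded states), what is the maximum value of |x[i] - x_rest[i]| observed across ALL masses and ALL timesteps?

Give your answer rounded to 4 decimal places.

Answer: 3.0000

Derivation:
Step 0: x=[2.0000 7.0000 10.0000 15.0000] v=[0.0000 0.0000 0.0000 0.0000]
Step 1: x=[2.5000 5.0000 12.0000 14.0000] v=[1.0000 -4.0000 4.0000 -2.0000]
Step 2: x=[2.2500 7.5000 9.0000 15.0000] v=[-0.5000 5.0000 -6.0000 2.0000]
Step 3: x=[2.6250 6.2500 10.5000 14.0000] v=[0.7500 -2.5000 3.0000 -2.0000]
Max displacement = 3.0000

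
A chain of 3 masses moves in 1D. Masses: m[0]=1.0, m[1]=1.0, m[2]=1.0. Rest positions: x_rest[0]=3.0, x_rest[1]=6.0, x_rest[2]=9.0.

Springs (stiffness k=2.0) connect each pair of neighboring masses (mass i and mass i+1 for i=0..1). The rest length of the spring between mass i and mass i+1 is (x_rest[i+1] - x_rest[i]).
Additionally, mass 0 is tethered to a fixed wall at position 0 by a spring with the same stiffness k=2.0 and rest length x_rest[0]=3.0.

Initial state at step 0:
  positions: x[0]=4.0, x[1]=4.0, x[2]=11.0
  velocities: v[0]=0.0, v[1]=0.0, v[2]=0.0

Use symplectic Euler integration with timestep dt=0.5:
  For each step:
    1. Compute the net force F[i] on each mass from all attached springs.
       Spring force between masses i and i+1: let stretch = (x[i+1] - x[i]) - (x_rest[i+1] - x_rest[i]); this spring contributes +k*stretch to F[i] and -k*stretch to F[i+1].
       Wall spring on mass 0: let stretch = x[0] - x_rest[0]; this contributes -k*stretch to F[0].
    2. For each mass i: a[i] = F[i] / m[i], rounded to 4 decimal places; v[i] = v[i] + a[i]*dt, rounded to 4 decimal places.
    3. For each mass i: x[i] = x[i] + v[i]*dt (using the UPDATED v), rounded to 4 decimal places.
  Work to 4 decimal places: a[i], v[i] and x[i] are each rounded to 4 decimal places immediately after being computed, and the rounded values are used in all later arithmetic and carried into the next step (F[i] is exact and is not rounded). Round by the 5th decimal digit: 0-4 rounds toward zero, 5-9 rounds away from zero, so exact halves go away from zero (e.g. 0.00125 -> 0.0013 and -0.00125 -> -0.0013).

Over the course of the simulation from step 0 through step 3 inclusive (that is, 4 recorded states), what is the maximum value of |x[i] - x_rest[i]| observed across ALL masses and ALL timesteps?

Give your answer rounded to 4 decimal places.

Step 0: x=[4.0000 4.0000 11.0000] v=[0.0000 0.0000 0.0000]
Step 1: x=[2.0000 7.5000 9.0000] v=[-4.0000 7.0000 -4.0000]
Step 2: x=[1.7500 9.0000 7.7500] v=[-0.5000 3.0000 -2.5000]
Step 3: x=[4.2500 6.2500 8.6250] v=[5.0000 -5.5000 1.7500]
Max displacement = 3.0000

Answer: 3.0000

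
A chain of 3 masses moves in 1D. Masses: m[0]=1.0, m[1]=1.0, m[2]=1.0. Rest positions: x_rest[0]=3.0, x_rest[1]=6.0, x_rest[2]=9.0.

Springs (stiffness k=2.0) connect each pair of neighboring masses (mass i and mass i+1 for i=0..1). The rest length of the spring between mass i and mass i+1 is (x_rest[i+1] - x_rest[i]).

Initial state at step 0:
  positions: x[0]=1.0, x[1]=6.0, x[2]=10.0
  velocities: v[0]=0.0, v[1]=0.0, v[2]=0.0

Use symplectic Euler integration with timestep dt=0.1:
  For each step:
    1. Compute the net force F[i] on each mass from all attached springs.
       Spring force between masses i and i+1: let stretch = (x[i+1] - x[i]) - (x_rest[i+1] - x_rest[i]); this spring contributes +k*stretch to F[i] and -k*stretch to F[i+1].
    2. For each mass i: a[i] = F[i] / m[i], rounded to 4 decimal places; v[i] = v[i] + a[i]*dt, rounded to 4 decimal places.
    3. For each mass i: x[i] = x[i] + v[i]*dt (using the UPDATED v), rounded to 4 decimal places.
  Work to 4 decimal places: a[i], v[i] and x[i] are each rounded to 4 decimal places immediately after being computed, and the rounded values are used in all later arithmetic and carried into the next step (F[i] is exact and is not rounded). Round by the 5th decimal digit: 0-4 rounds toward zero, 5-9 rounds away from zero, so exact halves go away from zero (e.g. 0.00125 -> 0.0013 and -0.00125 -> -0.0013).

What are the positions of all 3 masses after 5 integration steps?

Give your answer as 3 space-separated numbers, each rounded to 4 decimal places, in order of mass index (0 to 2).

Answer: 1.5594 5.7400 9.7006

Derivation:
Step 0: x=[1.0000 6.0000 10.0000] v=[0.0000 0.0000 0.0000]
Step 1: x=[1.0400 5.9800 9.9800] v=[0.4000 -0.2000 -0.2000]
Step 2: x=[1.1188 5.9412 9.9400] v=[0.7880 -0.3880 -0.4000]
Step 3: x=[1.2341 5.8859 9.8800] v=[1.1525 -0.5527 -0.5998]
Step 4: x=[1.3824 5.8175 9.8001] v=[1.4829 -0.6842 -0.7986]
Step 5: x=[1.5594 5.7400 9.7006] v=[1.7699 -0.7747 -0.9951]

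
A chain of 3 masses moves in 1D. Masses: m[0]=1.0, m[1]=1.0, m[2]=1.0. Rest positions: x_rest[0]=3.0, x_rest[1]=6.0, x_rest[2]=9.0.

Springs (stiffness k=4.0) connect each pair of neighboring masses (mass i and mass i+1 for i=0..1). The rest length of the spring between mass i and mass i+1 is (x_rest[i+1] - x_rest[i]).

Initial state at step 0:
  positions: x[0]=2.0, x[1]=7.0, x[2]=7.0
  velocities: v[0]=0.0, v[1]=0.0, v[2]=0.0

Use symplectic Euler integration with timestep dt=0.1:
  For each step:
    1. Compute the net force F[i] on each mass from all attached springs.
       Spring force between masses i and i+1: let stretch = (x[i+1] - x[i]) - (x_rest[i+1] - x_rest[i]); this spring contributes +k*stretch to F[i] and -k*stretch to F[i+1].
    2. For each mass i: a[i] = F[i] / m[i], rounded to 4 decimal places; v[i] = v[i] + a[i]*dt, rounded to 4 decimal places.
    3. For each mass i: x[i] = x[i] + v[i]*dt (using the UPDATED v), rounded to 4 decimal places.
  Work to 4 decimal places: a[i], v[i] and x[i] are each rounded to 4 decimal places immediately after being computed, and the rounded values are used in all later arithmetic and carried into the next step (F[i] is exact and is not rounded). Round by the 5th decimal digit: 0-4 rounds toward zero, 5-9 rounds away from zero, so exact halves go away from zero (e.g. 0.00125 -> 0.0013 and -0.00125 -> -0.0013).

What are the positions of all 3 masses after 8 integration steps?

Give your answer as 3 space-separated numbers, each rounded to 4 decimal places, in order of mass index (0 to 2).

Step 0: x=[2.0000 7.0000 7.0000] v=[0.0000 0.0000 0.0000]
Step 1: x=[2.0800 6.8000 7.1200] v=[0.8000 -2.0000 1.2000]
Step 2: x=[2.2288 6.4240 7.3472] v=[1.4880 -3.7600 2.2720]
Step 3: x=[2.4254 5.9171 7.6575] v=[1.9661 -5.0688 3.1027]
Step 4: x=[2.6417 5.3402 8.0182] v=[2.1628 -5.7693 3.6065]
Step 5: x=[2.8459 4.7625 8.3917] v=[2.0422 -5.7775 3.7353]
Step 6: x=[3.0068 4.2533 8.7401] v=[1.6088 -5.0925 3.4836]
Step 7: x=[3.0975 3.8737 9.0290] v=[0.9074 -3.7964 2.8889]
Step 8: x=[3.0993 3.6692 9.2317] v=[0.0179 -2.0448 2.0268]

Answer: 3.0993 3.6692 9.2317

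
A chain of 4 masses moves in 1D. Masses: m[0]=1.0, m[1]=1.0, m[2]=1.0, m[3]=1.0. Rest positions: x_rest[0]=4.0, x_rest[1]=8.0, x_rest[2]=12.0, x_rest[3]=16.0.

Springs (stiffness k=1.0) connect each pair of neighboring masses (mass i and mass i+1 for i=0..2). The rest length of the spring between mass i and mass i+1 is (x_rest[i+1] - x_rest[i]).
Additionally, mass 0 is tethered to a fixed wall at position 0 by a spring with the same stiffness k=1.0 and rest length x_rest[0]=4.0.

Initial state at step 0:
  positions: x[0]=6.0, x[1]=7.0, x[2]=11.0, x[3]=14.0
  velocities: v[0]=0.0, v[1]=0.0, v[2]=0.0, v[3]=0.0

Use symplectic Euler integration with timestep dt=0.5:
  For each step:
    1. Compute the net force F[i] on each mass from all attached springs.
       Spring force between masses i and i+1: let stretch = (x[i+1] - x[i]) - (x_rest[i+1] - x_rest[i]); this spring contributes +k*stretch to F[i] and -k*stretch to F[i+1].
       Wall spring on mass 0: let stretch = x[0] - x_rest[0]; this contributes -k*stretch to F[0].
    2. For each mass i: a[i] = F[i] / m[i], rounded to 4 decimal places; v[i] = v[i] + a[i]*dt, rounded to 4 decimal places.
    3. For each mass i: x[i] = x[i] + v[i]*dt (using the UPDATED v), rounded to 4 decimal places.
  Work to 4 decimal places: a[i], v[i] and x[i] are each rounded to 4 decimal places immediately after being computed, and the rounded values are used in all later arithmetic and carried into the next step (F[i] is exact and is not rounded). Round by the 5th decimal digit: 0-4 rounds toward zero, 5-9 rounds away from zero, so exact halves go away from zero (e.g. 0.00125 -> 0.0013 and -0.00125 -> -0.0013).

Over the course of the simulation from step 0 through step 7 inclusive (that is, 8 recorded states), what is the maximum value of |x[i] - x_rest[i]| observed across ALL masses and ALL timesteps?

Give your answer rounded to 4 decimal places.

Step 0: x=[6.0000 7.0000 11.0000 14.0000] v=[0.0000 0.0000 0.0000 0.0000]
Step 1: x=[4.7500 7.7500 10.7500 14.2500] v=[-2.5000 1.5000 -0.5000 0.5000]
Step 2: x=[3.0625 8.5000 10.6250 14.6250] v=[-3.3750 1.5000 -0.2500 0.7500]
Step 3: x=[1.9688 8.4219 10.9688 15.0000] v=[-2.1875 -0.1563 0.6875 0.7500]
Step 4: x=[1.9962 7.3672 11.6837 15.3672] v=[0.0547 -2.1094 1.4297 0.7344]
Step 5: x=[2.8673 6.0489 12.2403 15.8136] v=[1.7421 -2.6367 1.1132 0.8927]
Step 6: x=[3.8170 5.4830 12.1424 16.3667] v=[1.8993 -1.1318 -0.1959 1.1061]
Step 7: x=[4.2289 6.1655 11.4357 16.8637] v=[0.8238 1.3649 -1.4135 0.9940]
Max displacement = 2.5170

Answer: 2.5170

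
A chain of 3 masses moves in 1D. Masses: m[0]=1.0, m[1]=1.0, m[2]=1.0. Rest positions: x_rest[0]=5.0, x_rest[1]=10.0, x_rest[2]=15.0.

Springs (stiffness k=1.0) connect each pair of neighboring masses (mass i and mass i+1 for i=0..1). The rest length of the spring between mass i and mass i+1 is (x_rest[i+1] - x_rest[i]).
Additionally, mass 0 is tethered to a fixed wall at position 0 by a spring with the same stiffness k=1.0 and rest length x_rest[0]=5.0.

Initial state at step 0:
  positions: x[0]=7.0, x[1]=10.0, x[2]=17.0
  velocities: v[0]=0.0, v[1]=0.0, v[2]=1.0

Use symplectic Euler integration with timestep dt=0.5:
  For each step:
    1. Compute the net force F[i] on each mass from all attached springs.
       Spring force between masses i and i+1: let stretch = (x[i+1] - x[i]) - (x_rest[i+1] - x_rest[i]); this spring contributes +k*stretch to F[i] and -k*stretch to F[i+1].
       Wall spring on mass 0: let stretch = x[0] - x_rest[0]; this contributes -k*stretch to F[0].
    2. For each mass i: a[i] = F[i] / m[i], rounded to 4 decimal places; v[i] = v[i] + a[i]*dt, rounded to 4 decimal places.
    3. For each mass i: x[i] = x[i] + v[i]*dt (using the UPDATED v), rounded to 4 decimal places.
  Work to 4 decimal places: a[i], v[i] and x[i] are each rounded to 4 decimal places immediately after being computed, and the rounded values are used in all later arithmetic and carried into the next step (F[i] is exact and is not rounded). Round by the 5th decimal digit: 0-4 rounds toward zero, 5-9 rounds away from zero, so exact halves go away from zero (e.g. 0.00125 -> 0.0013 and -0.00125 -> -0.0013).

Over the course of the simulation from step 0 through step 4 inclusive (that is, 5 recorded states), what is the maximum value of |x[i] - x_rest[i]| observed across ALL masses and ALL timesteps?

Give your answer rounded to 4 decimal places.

Step 0: x=[7.0000 10.0000 17.0000] v=[0.0000 0.0000 1.0000]
Step 1: x=[6.0000 11.0000 17.0000] v=[-2.0000 2.0000 0.0000]
Step 2: x=[4.7500 12.2500 16.7500] v=[-2.5000 2.5000 -0.5000]
Step 3: x=[4.1875 12.7500 16.6250] v=[-1.1250 1.0000 -0.2500]
Step 4: x=[4.7188 12.0781 16.7813] v=[1.0625 -1.3438 0.3125]
Max displacement = 2.7500

Answer: 2.7500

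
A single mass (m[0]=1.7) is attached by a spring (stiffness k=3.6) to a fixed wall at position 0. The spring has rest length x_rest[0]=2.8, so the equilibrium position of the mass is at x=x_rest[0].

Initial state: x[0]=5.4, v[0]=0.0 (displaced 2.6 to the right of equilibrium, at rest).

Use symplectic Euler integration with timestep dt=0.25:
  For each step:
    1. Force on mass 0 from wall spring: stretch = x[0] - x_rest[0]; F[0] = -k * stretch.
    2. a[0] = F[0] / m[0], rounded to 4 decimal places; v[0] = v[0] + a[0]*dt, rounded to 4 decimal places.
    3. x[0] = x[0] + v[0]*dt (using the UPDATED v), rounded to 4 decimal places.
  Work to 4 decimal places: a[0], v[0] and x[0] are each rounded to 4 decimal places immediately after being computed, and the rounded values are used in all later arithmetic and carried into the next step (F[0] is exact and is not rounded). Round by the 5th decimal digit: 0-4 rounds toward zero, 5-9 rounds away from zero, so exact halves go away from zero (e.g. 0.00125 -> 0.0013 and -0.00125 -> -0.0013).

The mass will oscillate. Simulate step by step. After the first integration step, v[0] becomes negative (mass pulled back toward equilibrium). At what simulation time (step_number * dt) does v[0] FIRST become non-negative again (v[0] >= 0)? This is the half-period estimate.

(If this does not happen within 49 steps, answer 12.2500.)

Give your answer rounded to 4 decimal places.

Answer: 2.2500

Derivation:
Step 0: x=[5.4000] v=[0.0000]
Step 1: x=[5.0559] v=[-1.3765]
Step 2: x=[4.4132] v=[-2.5708]
Step 3: x=[3.5570] v=[-3.4249]
Step 4: x=[2.6006] v=[-3.8257]
Step 5: x=[1.6706] v=[-3.7201]
Step 6: x=[0.8901] v=[-3.1222]
Step 7: x=[0.3623] v=[-2.1111]
Step 8: x=[0.1572] v=[-0.8206]
Step 9: x=[0.3018] v=[0.5785]
First v>=0 after going negative at step 9, time=2.2500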